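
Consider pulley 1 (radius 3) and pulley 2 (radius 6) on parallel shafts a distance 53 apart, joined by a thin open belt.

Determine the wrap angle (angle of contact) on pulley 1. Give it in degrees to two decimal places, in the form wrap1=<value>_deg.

wrap1=173.51_deg

open belt: β = asin((r2−r1)/C) = asin(3/53) = 3.2449°
wrap1 = π − 2β = 173.5102°
wrap2 = π + 2β = 186.4898°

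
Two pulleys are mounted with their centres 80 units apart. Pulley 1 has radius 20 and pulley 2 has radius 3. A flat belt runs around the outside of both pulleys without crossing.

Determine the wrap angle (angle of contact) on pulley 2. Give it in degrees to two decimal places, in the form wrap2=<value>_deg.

open belt: β = asin((r2−r1)/C) = asin(-17/80) = -12.2689°
wrap1 = π − 2β = 204.5378°
wrap2 = π + 2β = 155.4622°

wrap2=155.46_deg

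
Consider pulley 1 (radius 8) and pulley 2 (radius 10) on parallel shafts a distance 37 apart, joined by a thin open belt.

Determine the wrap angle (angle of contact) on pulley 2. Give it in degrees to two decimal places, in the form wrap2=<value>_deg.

wrap2=186.20_deg

open belt: β = asin((r2−r1)/C) = asin(2/37) = 3.0986°
wrap1 = π − 2β = 173.8028°
wrap2 = π + 2β = 186.1972°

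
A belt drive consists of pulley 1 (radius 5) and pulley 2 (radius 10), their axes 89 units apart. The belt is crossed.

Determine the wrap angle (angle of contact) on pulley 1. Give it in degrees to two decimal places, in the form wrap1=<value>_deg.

crossed belt: β = asin((r1+r2)/C) = asin(15/89) = 9.7029°
wrap1 = wrap2 = π + 2β = 199.4058°

wrap1=199.41_deg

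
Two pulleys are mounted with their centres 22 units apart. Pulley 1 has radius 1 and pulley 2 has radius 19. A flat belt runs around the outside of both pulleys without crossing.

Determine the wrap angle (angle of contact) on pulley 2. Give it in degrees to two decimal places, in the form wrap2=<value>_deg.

open belt: β = asin((r2−r1)/C) = asin(18/22) = 54.9032°
wrap1 = π − 2β = 70.1936°
wrap2 = π + 2β = 289.8064°

wrap2=289.81_deg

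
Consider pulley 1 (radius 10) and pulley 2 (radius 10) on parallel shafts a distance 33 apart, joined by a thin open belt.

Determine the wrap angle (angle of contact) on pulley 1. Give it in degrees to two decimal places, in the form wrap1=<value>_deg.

open belt: β = asin((r2−r1)/C) = asin(0/33) = 0.0000°
wrap1 = π − 2β = 180.0000°
wrap2 = π + 2β = 180.0000°

wrap1=180.00_deg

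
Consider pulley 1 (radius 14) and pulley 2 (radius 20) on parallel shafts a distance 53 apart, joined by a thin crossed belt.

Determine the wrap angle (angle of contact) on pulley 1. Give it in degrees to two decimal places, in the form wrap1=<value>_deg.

crossed belt: β = asin((r1+r2)/C) = asin(34/53) = 39.9045°
wrap1 = wrap2 = π + 2β = 259.8089°

wrap1=259.81_deg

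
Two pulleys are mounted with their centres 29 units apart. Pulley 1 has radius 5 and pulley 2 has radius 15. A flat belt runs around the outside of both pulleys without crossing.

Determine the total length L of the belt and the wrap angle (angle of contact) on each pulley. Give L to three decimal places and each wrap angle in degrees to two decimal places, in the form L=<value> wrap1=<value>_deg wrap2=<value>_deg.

L=124.316 wrap1=139.66_deg wrap2=220.34_deg

open belt: β = asin((r2−r1)/C) = asin(10/29) = 20.1713°
wrap1 = π − 2β = 139.6575°
wrap2 = π + 2β = 220.3425°
tangent length = C·cosβ = 27.2213
L = r1·wrap1 + r2·wrap2 + 2·C·cosβ = 5·2.4375 + 15·3.8457 + 2·27.2213 = 124.3156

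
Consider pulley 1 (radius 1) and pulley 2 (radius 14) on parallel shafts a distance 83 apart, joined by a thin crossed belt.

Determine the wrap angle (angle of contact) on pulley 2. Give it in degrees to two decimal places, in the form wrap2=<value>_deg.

crossed belt: β = asin((r1+r2)/C) = asin(15/83) = 10.4119°
wrap1 = wrap2 = π + 2β = 200.8237°

wrap2=200.82_deg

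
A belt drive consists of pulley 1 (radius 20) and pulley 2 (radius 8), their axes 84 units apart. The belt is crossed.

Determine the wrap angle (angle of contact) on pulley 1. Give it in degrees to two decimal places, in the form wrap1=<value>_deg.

wrap1=218.94_deg

crossed belt: β = asin((r1+r2)/C) = asin(28/84) = 19.4712°
wrap1 = wrap2 = π + 2β = 218.9424°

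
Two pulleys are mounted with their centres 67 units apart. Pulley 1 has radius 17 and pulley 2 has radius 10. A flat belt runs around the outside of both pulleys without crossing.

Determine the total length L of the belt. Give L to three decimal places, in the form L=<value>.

open belt: β = asin((r2−r1)/C) = asin(-7/67) = -5.9971°
wrap1 = π − 2β = 191.9941°
wrap2 = π + 2β = 168.0059°
tangent length = C·cosβ = 66.6333
L = r1·wrap1 + r2·wrap2 + 2·C·cosβ = 17·3.3509 + 10·2.9323 + 2·66.6333 = 219.5550

L=219.555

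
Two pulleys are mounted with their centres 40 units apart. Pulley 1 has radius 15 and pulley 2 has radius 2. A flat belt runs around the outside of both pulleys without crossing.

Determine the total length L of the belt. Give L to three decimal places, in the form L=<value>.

open belt: β = asin((r2−r1)/C) = asin(-13/40) = -18.9656°
wrap1 = π − 2β = 217.9311°
wrap2 = π + 2β = 142.0689°
tangent length = C·cosβ = 37.8286
L = r1·wrap1 + r2·wrap2 + 2·C·cosβ = 15·3.8036 + 2·2.4796 + 2·37.8286 = 137.6705

L=137.671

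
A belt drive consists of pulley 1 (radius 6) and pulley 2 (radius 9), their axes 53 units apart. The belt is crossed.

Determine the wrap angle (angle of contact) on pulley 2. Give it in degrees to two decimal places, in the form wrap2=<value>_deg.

wrap2=212.88_deg

crossed belt: β = asin((r1+r2)/C) = asin(15/53) = 16.4405°
wrap1 = wrap2 = π + 2β = 212.8809°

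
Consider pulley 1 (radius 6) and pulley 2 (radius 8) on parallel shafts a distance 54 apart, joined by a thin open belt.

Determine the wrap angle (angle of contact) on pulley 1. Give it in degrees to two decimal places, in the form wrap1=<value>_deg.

wrap1=175.75_deg

open belt: β = asin((r2−r1)/C) = asin(2/54) = 2.1226°
wrap1 = π − 2β = 175.7549°
wrap2 = π + 2β = 184.2451°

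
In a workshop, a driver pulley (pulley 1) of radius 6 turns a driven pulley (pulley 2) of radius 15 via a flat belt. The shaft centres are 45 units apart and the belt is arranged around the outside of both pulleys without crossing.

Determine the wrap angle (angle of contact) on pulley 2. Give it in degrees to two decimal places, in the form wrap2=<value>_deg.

wrap2=203.07_deg

open belt: β = asin((r2−r1)/C) = asin(9/45) = 11.5370°
wrap1 = π − 2β = 156.9261°
wrap2 = π + 2β = 203.0739°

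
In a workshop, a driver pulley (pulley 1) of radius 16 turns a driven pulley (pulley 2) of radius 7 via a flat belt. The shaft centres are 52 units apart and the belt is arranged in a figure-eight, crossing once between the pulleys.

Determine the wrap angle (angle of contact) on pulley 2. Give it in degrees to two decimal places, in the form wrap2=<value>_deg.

crossed belt: β = asin((r1+r2)/C) = asin(23/52) = 26.2512°
wrap1 = wrap2 = π + 2β = 232.5024°

wrap2=232.50_deg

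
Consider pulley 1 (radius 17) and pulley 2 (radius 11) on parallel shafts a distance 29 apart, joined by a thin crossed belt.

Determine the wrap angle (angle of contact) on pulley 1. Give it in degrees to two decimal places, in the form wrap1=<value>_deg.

wrap1=329.82_deg

crossed belt: β = asin((r1+r2)/C) = asin(28/29) = 74.9098°
wrap1 = wrap2 = π + 2β = 329.8196°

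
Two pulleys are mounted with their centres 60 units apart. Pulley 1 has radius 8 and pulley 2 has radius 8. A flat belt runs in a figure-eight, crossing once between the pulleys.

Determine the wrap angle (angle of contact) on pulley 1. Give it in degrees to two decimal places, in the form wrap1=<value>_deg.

wrap1=210.93_deg

crossed belt: β = asin((r1+r2)/C) = asin(16/60) = 15.4660°
wrap1 = wrap2 = π + 2β = 210.9320°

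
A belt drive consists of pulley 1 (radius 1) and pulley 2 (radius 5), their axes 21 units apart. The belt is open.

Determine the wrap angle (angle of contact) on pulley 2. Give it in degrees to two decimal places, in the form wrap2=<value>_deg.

open belt: β = asin((r2−r1)/C) = asin(4/21) = 10.9806°
wrap1 = π − 2β = 158.0388°
wrap2 = π + 2β = 201.9612°

wrap2=201.96_deg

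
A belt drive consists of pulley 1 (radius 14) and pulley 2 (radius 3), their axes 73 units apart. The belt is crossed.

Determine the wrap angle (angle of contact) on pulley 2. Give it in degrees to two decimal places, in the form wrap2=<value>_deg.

crossed belt: β = asin((r1+r2)/C) = asin(17/73) = 13.4665°
wrap1 = wrap2 = π + 2β = 206.9330°

wrap2=206.93_deg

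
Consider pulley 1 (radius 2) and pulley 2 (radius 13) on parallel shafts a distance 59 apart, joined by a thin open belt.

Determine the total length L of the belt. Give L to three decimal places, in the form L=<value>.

open belt: β = asin((r2−r1)/C) = asin(11/59) = 10.7451°
wrap1 = π − 2β = 158.5097°
wrap2 = π + 2β = 201.4903°
tangent length = C·cosβ = 57.9655
L = r1·wrap1 + r2·wrap2 + 2·C·cosβ = 2·2.7665 + 13·3.5167 + 2·57.9655 = 167.1807

L=167.181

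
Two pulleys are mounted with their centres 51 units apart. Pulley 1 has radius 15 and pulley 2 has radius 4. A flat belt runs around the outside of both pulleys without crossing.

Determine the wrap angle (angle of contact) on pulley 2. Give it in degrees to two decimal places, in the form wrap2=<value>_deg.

open belt: β = asin((r2−r1)/C) = asin(-11/51) = -12.4558°
wrap1 = π − 2β = 204.9116°
wrap2 = π + 2β = 155.0884°

wrap2=155.09_deg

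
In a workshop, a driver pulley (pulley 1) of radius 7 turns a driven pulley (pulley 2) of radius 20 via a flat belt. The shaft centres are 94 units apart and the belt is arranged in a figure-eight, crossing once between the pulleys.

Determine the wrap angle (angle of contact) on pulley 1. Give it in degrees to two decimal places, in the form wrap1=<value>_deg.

wrap1=213.38_deg

crossed belt: β = asin((r1+r2)/C) = asin(27/94) = 16.6924°
wrap1 = wrap2 = π + 2β = 213.3849°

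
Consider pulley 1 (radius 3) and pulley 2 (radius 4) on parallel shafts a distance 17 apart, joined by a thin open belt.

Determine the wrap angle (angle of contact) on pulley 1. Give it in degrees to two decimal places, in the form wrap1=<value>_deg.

wrap1=173.26_deg

open belt: β = asin((r2−r1)/C) = asin(1/17) = 3.3723°
wrap1 = π − 2β = 173.2554°
wrap2 = π + 2β = 186.7446°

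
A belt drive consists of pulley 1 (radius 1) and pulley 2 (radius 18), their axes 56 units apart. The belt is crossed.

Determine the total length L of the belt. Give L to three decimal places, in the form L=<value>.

crossed belt: β = asin((r1+r2)/C) = asin(19/56) = 19.8334°
wrap1 = wrap2 = π + 2β = 219.6667°
tangent length = C·cosβ = 52.6783
L = (r1+r2)·wrap + 2·C·cosβ = 19·3.8339 + 2·52.6783 = 178.2008

L=178.201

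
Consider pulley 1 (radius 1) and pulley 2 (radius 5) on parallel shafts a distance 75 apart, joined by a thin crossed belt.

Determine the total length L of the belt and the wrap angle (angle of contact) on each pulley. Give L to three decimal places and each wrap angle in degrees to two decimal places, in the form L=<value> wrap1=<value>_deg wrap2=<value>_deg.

crossed belt: β = asin((r1+r2)/C) = asin(6/75) = 4.5886°
wrap1 = wrap2 = π + 2β = 189.1771°
tangent length = C·cosβ = 74.7596
L = (r1+r2)·wrap + 2·C·cosβ = 6·3.3018 + 2·74.7596 = 169.3298

L=169.330 wrap1=189.18_deg wrap2=189.18_deg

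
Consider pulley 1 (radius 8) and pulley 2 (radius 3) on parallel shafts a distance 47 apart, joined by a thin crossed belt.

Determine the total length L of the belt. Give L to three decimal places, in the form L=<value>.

crossed belt: β = asin((r1+r2)/C) = asin(11/47) = 13.5352°
wrap1 = wrap2 = π + 2β = 207.0704°
tangent length = C·cosβ = 45.6946
L = (r1+r2)·wrap + 2·C·cosβ = 11·3.6141 + 2·45.6946 = 131.1439

L=131.144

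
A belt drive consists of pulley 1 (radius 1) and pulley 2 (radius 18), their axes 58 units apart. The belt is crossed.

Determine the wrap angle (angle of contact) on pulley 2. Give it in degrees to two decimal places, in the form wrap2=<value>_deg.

crossed belt: β = asin((r1+r2)/C) = asin(19/58) = 19.1223°
wrap1 = wrap2 = π + 2β = 218.2447°

wrap2=218.24_deg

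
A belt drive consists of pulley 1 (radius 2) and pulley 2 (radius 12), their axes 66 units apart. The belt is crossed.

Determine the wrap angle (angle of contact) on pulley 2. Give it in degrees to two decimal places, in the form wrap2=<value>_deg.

crossed belt: β = asin((r1+r2)/C) = asin(14/66) = 12.2467°
wrap1 = wrap2 = π + 2β = 204.4934°

wrap2=204.49_deg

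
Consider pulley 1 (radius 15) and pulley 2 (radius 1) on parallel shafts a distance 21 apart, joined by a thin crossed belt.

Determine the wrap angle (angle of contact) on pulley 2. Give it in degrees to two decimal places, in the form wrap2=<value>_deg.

crossed belt: β = asin((r1+r2)/C) = asin(16/21) = 49.6324°
wrap1 = wrap2 = π + 2β = 279.2648°

wrap2=279.26_deg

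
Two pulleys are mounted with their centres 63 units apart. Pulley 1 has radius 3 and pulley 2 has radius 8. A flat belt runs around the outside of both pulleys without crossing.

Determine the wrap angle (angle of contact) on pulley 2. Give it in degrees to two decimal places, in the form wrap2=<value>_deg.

open belt: β = asin((r2−r1)/C) = asin(5/63) = 4.5521°
wrap1 = π − 2β = 170.8959°
wrap2 = π + 2β = 189.1041°

wrap2=189.10_deg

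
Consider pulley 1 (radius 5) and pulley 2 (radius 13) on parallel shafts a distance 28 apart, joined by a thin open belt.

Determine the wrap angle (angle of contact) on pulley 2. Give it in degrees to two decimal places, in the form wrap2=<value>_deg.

open belt: β = asin((r2−r1)/C) = asin(8/28) = 16.6015°
wrap1 = π − 2β = 146.7969°
wrap2 = π + 2β = 213.2031°

wrap2=213.20_deg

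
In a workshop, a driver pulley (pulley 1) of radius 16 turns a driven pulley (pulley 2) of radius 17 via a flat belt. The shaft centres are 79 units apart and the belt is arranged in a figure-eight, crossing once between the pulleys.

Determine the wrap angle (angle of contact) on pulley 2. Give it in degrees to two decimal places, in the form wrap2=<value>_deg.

crossed belt: β = asin((r1+r2)/C) = asin(33/79) = 24.6908°
wrap1 = wrap2 = π + 2β = 229.3816°

wrap2=229.38_deg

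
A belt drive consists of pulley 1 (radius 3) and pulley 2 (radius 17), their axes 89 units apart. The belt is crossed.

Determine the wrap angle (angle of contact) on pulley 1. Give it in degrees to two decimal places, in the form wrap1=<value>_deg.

wrap1=205.97_deg

crossed belt: β = asin((r1+r2)/C) = asin(20/89) = 12.9864°
wrap1 = wrap2 = π + 2β = 205.9727°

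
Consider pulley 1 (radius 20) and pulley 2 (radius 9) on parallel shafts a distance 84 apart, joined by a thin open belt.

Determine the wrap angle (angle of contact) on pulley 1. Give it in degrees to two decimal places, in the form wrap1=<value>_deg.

wrap1=195.05_deg

open belt: β = asin((r2−r1)/C) = asin(-11/84) = -7.5246°
wrap1 = π − 2β = 195.0493°
wrap2 = π + 2β = 164.9507°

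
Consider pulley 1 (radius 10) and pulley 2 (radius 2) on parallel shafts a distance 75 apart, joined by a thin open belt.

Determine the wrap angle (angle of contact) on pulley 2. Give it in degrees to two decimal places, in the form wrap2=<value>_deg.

wrap2=167.75_deg

open belt: β = asin((r2−r1)/C) = asin(-8/75) = -6.1232°
wrap1 = π − 2β = 192.2464°
wrap2 = π + 2β = 167.7536°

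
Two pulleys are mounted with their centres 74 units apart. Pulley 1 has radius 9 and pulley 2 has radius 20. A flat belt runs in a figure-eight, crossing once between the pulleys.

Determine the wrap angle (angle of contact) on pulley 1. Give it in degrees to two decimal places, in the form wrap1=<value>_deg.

wrap1=226.14_deg

crossed belt: β = asin((r1+r2)/C) = asin(29/74) = 23.0723°
wrap1 = wrap2 = π + 2β = 226.1445°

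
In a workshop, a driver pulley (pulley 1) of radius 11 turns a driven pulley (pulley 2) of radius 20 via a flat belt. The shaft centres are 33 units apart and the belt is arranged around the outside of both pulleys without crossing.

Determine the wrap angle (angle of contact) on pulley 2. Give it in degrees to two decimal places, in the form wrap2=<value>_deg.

wrap2=211.65_deg

open belt: β = asin((r2−r1)/C) = asin(9/33) = 15.8266°
wrap1 = π − 2β = 148.3468°
wrap2 = π + 2β = 211.6532°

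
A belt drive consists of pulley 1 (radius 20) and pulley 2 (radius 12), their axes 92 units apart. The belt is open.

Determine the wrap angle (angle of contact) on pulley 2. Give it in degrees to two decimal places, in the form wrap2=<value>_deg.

wrap2=170.02_deg

open belt: β = asin((r2−r1)/C) = asin(-8/92) = -4.9885°
wrap1 = π − 2β = 189.9771°
wrap2 = π + 2β = 170.0229°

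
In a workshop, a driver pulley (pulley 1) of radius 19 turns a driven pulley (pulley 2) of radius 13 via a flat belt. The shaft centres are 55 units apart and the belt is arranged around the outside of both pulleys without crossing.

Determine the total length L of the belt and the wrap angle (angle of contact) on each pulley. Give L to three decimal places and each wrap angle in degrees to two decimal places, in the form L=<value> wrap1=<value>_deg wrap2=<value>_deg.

L=211.186 wrap1=192.53_deg wrap2=167.47_deg

open belt: β = asin((r2−r1)/C) = asin(-6/55) = -6.2629°
wrap1 = π − 2β = 192.5258°
wrap2 = π + 2β = 167.4742°
tangent length = C·cosβ = 54.6717
L = r1·wrap1 + r2·wrap2 + 2·C·cosβ = 19·3.3602 + 13·2.9230 + 2·54.6717 = 211.1862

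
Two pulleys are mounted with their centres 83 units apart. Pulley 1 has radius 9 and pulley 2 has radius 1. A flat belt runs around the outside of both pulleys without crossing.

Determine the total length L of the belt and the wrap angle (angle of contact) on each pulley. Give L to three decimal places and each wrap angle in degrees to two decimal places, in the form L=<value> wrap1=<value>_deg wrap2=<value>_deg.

open belt: β = asin((r2−r1)/C) = asin(-8/83) = -5.5311°
wrap1 = π − 2β = 191.0621°
wrap2 = π + 2β = 168.9379°
tangent length = C·cosβ = 82.6136
L = r1·wrap1 + r2·wrap2 + 2·C·cosβ = 9·3.3347 + 1·2.9485 + 2·82.6136 = 198.1876

L=198.188 wrap1=191.06_deg wrap2=168.94_deg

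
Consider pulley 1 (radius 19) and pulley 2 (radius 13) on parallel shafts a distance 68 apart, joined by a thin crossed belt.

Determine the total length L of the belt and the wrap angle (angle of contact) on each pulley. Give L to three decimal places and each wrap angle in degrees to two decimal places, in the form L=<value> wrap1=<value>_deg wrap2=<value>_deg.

L=251.888 wrap1=236.14_deg wrap2=236.14_deg

crossed belt: β = asin((r1+r2)/C) = asin(32/68) = 28.0725°
wrap1 = wrap2 = π + 2β = 236.1450°
tangent length = C·cosβ = 60.0000
L = (r1+r2)·wrap + 2·C·cosβ = 32·4.1215 + 2·60.0000 = 251.8882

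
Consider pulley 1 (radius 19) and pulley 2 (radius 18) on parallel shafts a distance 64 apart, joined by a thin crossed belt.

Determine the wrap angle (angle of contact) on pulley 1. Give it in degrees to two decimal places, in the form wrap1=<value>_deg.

wrap1=250.64_deg

crossed belt: β = asin((r1+r2)/C) = asin(37/64) = 35.3188°
wrap1 = wrap2 = π + 2β = 250.6375°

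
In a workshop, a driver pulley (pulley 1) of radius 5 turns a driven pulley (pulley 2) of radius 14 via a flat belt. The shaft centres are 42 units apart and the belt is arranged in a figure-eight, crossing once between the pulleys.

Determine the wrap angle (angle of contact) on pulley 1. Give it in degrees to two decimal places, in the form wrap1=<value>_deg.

wrap1=233.79_deg

crossed belt: β = asin((r1+r2)/C) = asin(19/42) = 26.8965°
wrap1 = wrap2 = π + 2β = 233.7931°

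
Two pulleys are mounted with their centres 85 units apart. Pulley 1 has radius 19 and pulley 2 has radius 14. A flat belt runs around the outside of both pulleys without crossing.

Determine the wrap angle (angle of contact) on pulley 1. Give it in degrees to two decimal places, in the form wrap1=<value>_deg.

wrap1=186.74_deg

open belt: β = asin((r2−r1)/C) = asin(-5/85) = -3.3723°
wrap1 = π − 2β = 186.7446°
wrap2 = π + 2β = 173.2554°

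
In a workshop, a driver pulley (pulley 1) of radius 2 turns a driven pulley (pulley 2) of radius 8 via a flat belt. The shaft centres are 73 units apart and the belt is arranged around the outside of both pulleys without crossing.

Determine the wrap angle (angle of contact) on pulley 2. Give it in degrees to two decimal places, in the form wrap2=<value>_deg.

wrap2=189.43_deg

open belt: β = asin((r2−r1)/C) = asin(6/73) = 4.7146°
wrap1 = π − 2β = 170.5709°
wrap2 = π + 2β = 189.4291°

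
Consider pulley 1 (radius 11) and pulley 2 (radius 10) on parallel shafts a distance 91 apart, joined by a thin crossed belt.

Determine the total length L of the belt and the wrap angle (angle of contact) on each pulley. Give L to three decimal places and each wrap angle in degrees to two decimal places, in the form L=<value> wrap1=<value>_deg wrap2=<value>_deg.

L=252.841 wrap1=206.68_deg wrap2=206.68_deg

crossed belt: β = asin((r1+r2)/C) = asin(21/91) = 13.3424°
wrap1 = wrap2 = π + 2β = 206.6847°
tangent length = C·cosβ = 88.5438
L = (r1+r2)·wrap + 2·C·cosβ = 21·3.6073 + 2·88.5438 = 252.8415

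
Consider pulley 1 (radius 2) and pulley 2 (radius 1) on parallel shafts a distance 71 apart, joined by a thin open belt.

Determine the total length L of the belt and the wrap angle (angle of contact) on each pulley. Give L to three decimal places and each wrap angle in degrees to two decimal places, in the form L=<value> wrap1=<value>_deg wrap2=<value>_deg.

open belt: β = asin((r2−r1)/C) = asin(-1/71) = -0.8070°
wrap1 = π − 2β = 181.6140°
wrap2 = π + 2β = 178.3860°
tangent length = C·cosβ = 70.9930
L = r1·wrap1 + r2·wrap2 + 2·C·cosβ = 2·3.1698 + 1·3.1134 + 2·70.9930 = 151.4389

L=151.439 wrap1=181.61_deg wrap2=178.39_deg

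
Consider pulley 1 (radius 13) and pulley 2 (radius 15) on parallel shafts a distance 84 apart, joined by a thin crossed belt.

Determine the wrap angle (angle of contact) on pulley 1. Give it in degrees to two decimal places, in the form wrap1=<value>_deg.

crossed belt: β = asin((r1+r2)/C) = asin(28/84) = 19.4712°
wrap1 = wrap2 = π + 2β = 218.9424°

wrap1=218.94_deg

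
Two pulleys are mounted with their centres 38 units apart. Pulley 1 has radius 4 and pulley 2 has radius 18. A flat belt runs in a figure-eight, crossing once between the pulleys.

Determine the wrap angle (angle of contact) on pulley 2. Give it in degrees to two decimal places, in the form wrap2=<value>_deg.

wrap2=250.75_deg

crossed belt: β = asin((r1+r2)/C) = asin(22/38) = 35.3765°
wrap1 = wrap2 = π + 2β = 250.7531°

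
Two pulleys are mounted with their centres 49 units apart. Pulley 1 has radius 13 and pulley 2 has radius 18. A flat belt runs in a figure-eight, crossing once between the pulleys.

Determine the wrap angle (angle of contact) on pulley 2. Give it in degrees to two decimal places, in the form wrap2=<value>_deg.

crossed belt: β = asin((r1+r2)/C) = asin(31/49) = 39.2461°
wrap1 = wrap2 = π + 2β = 258.4923°

wrap2=258.49_deg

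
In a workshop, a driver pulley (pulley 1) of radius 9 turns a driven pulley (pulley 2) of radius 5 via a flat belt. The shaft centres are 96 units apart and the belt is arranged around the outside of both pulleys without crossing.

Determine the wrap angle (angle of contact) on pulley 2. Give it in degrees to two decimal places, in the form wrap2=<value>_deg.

wrap2=175.22_deg

open belt: β = asin((r2−r1)/C) = asin(-4/96) = -2.3880°
wrap1 = π − 2β = 184.7760°
wrap2 = π + 2β = 175.2240°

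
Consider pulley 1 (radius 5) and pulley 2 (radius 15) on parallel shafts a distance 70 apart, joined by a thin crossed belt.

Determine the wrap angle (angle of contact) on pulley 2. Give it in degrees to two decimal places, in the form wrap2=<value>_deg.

wrap2=213.20_deg

crossed belt: β = asin((r1+r2)/C) = asin(20/70) = 16.6015°
wrap1 = wrap2 = π + 2β = 213.2031°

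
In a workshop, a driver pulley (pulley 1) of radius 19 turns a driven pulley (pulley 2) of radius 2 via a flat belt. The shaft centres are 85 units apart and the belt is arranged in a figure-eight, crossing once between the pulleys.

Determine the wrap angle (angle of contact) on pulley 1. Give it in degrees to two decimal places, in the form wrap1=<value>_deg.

wrap1=208.61_deg

crossed belt: β = asin((r1+r2)/C) = asin(21/85) = 14.3035°
wrap1 = wrap2 = π + 2β = 208.6071°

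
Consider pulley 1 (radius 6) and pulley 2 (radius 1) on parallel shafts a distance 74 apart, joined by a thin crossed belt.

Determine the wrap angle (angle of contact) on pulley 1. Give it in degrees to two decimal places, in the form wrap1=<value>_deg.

wrap1=190.86_deg

crossed belt: β = asin((r1+r2)/C) = asin(7/74) = 5.4280°
wrap1 = wrap2 = π + 2β = 190.8560°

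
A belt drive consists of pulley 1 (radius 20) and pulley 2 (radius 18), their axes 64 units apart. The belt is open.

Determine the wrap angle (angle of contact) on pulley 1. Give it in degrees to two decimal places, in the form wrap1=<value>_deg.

wrap1=183.58_deg

open belt: β = asin((r2−r1)/C) = asin(-2/64) = -1.7908°
wrap1 = π − 2β = 183.5816°
wrap2 = π + 2β = 176.4184°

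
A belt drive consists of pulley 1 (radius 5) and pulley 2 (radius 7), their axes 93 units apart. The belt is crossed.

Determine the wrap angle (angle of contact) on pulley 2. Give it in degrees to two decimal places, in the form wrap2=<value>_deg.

crossed belt: β = asin((r1+r2)/C) = asin(12/93) = 7.4137°
wrap1 = wrap2 = π + 2β = 194.8273°

wrap2=194.83_deg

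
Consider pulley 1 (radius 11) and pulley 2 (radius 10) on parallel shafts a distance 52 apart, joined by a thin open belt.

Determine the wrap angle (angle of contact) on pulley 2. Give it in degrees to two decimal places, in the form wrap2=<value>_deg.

wrap2=177.80_deg

open belt: β = asin((r2−r1)/C) = asin(-1/52) = -1.1019°
wrap1 = π − 2β = 182.2038°
wrap2 = π + 2β = 177.7962°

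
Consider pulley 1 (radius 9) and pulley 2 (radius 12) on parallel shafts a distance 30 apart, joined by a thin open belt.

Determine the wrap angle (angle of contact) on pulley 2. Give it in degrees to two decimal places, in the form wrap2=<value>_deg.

open belt: β = asin((r2−r1)/C) = asin(3/30) = 5.7392°
wrap1 = π − 2β = 168.5217°
wrap2 = π + 2β = 191.4783°

wrap2=191.48_deg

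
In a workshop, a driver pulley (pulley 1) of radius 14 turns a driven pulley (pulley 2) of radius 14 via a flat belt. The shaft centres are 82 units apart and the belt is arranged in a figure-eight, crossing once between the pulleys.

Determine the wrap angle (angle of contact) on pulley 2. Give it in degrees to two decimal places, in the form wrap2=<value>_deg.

crossed belt: β = asin((r1+r2)/C) = asin(28/82) = 19.9661°
wrap1 = wrap2 = π + 2β = 219.9321°

wrap2=219.93_deg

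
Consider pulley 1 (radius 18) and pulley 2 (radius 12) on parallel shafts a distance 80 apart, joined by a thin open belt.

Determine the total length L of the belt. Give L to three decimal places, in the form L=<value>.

L=254.698

open belt: β = asin((r2−r1)/C) = asin(-6/80) = -4.3012°
wrap1 = π − 2β = 188.6024°
wrap2 = π + 2β = 171.3976°
tangent length = C·cosβ = 79.7747
L = r1·wrap1 + r2·wrap2 + 2·C·cosβ = 18·3.2917 + 12·2.9915 + 2·79.7747 = 254.6980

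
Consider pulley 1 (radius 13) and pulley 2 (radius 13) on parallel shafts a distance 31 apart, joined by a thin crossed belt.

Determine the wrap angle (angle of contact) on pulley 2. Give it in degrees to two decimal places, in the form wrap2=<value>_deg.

crossed belt: β = asin((r1+r2)/C) = asin(26/31) = 57.0041°
wrap1 = wrap2 = π + 2β = 294.0082°

wrap2=294.01_deg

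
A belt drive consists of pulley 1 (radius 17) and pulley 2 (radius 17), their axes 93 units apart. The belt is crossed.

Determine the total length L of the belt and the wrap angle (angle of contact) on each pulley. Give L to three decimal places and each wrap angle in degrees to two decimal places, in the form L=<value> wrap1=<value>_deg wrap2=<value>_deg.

L=305.389 wrap1=222.89_deg wrap2=222.89_deg

crossed belt: β = asin((r1+r2)/C) = asin(34/93) = 21.4440°
wrap1 = wrap2 = π + 2β = 222.8880°
tangent length = C·cosβ = 86.5621
L = (r1+r2)·wrap + 2·C·cosβ = 34·3.8901 + 2·86.5621 = 305.3886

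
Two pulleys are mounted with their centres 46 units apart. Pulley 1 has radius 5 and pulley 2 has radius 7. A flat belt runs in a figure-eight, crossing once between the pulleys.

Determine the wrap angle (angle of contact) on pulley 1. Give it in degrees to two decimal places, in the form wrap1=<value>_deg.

crossed belt: β = asin((r1+r2)/C) = asin(12/46) = 15.1217°
wrap1 = wrap2 = π + 2β = 210.2433°

wrap1=210.24_deg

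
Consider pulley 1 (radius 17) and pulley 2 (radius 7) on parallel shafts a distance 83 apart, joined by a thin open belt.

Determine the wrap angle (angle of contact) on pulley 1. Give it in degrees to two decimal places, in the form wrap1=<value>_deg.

open belt: β = asin((r2−r1)/C) = asin(-10/83) = -6.9199°
wrap1 = π − 2β = 193.8398°
wrap2 = π + 2β = 166.1602°

wrap1=193.84_deg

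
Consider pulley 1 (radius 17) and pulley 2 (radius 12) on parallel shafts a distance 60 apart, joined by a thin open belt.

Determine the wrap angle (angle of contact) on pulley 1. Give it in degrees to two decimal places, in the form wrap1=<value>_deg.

open belt: β = asin((r2−r1)/C) = asin(-5/60) = -4.7802°
wrap1 = π − 2β = 189.5604°
wrap2 = π + 2β = 170.4396°

wrap1=189.56_deg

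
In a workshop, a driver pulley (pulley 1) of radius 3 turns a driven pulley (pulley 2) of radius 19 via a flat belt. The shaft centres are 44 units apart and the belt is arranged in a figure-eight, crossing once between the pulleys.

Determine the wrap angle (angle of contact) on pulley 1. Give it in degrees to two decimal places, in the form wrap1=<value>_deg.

crossed belt: β = asin((r1+r2)/C) = asin(22/44) = 30.0000°
wrap1 = wrap2 = π + 2β = 240.0000°

wrap1=240.00_deg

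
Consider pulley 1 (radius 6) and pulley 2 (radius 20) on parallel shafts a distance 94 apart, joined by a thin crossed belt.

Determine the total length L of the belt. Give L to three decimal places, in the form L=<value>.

L=276.920

crossed belt: β = asin((r1+r2)/C) = asin(26/94) = 16.0571°
wrap1 = wrap2 = π + 2β = 212.1143°
tangent length = C·cosβ = 90.3327
L = (r1+r2)·wrap + 2·C·cosβ = 26·3.7021 + 2·90.3327 = 276.9198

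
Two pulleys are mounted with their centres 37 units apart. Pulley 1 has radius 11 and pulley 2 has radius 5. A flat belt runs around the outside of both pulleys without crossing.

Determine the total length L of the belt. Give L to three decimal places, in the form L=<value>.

open belt: β = asin((r2−r1)/C) = asin(-6/37) = -9.3324°
wrap1 = π − 2β = 198.6648°
wrap2 = π + 2β = 161.3352°
tangent length = C·cosβ = 36.5103
L = r1·wrap1 + r2·wrap2 + 2·C·cosβ = 11·3.4674 + 5·2.8158 + 2·36.5103 = 125.2406

L=125.241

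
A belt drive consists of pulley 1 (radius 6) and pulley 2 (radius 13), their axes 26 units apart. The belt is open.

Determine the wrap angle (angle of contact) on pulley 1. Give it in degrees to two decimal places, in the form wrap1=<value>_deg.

wrap1=148.76_deg

open belt: β = asin((r2−r1)/C) = asin(7/26) = 15.6185°
wrap1 = π − 2β = 148.7630°
wrap2 = π + 2β = 211.2370°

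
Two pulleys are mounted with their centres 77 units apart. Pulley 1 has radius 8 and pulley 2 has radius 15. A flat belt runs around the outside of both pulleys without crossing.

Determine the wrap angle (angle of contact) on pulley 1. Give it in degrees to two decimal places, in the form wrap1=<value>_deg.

open belt: β = asin((r2−r1)/C) = asin(7/77) = 5.2159°
wrap1 = π − 2β = 169.5682°
wrap2 = π + 2β = 190.4318°

wrap1=169.57_deg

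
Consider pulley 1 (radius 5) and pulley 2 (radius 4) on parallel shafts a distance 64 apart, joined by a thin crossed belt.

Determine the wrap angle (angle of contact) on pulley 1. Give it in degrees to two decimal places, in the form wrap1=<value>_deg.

wrap1=196.17_deg

crossed belt: β = asin((r1+r2)/C) = asin(9/64) = 8.0840°
wrap1 = wrap2 = π + 2β = 196.1680°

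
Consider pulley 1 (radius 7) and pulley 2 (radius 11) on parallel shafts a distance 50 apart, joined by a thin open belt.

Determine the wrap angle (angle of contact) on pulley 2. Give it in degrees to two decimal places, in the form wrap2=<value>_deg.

open belt: β = asin((r2−r1)/C) = asin(4/50) = 4.5886°
wrap1 = π − 2β = 170.8229°
wrap2 = π + 2β = 189.1771°

wrap2=189.18_deg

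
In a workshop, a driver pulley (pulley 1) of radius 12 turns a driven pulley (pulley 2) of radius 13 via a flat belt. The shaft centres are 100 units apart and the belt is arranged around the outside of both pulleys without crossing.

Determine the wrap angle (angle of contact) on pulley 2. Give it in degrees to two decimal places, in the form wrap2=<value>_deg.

open belt: β = asin((r2−r1)/C) = asin(1/100) = 0.5730°
wrap1 = π − 2β = 178.8541°
wrap2 = π + 2β = 181.1459°

wrap2=181.15_deg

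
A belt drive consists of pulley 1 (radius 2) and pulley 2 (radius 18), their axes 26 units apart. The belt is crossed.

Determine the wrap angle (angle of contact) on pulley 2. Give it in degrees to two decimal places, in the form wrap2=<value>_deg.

crossed belt: β = asin((r1+r2)/C) = asin(20/26) = 50.2849°
wrap1 = wrap2 = π + 2β = 280.5697°

wrap2=280.57_deg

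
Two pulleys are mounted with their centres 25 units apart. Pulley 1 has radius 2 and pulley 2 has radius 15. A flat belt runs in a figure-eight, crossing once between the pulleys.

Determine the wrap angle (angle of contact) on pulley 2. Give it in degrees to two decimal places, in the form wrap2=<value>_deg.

crossed belt: β = asin((r1+r2)/C) = asin(17/25) = 42.8436°
wrap1 = wrap2 = π + 2β = 265.6873°

wrap2=265.69_deg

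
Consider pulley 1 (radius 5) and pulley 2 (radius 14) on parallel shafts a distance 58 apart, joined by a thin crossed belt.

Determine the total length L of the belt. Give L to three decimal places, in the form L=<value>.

L=181.972

crossed belt: β = asin((r1+r2)/C) = asin(19/58) = 19.1223°
wrap1 = wrap2 = π + 2β = 218.2447°
tangent length = C·cosβ = 54.7996
L = (r1+r2)·wrap + 2·C·cosβ = 19·3.8091 + 2·54.7996 = 181.9719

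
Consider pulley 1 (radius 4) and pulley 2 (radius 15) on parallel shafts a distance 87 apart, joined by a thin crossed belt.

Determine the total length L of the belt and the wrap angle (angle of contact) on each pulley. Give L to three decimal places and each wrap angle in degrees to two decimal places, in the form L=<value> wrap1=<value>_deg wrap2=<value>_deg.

L=237.856 wrap1=205.23_deg wrap2=205.23_deg

crossed belt: β = asin((r1+r2)/C) = asin(19/87) = 12.6145°
wrap1 = wrap2 = π + 2β = 205.2291°
tangent length = C·cosβ = 84.8999
L = (r1+r2)·wrap + 2·C·cosβ = 19·3.5819 + 2·84.8999 = 237.8564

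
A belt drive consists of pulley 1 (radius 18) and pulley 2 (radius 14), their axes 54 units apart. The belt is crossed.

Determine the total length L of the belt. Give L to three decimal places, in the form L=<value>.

crossed belt: β = asin((r1+r2)/C) = asin(32/54) = 36.3412°
wrap1 = wrap2 = π + 2β = 252.6824°
tangent length = C·cosβ = 43.4971
L = (r1+r2)·wrap + 2·C·cosβ = 32·4.4101 + 2·43.4971 = 228.1187

L=228.119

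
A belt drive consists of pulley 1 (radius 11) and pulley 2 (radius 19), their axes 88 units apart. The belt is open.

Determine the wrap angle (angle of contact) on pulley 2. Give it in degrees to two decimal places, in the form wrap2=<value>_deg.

wrap2=190.43_deg

open belt: β = asin((r2−r1)/C) = asin(8/88) = 5.2159°
wrap1 = π − 2β = 169.5682°
wrap2 = π + 2β = 190.4318°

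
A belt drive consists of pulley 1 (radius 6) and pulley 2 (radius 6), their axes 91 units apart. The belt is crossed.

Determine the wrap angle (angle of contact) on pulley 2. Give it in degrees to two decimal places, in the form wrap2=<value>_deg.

crossed belt: β = asin((r1+r2)/C) = asin(12/91) = 7.5776°
wrap1 = wrap2 = π + 2β = 195.1551°

wrap2=195.16_deg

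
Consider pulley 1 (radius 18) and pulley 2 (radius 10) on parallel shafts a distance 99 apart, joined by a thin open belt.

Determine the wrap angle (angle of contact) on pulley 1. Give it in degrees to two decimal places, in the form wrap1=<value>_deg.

open belt: β = asin((r2−r1)/C) = asin(-8/99) = -4.6350°
wrap1 = π − 2β = 189.2700°
wrap2 = π + 2β = 170.7300°

wrap1=189.27_deg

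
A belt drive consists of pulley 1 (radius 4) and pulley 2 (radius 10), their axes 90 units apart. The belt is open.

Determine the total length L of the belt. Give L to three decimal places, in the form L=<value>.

open belt: β = asin((r2−r1)/C) = asin(6/90) = 3.8226°
wrap1 = π − 2β = 172.3549°
wrap2 = π + 2β = 187.6451°
tangent length = C·cosβ = 89.7998
L = r1·wrap1 + r2·wrap2 + 2·C·cosβ = 4·3.0082 + 10·3.2750 + 2·89.7998 = 224.3824

L=224.382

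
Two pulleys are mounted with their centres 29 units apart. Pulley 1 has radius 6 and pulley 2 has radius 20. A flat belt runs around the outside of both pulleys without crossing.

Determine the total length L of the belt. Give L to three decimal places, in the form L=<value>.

open belt: β = asin((r2−r1)/C) = asin(14/29) = 28.8657°
wrap1 = π − 2β = 122.2685°
wrap2 = π + 2β = 237.7315°
tangent length = C·cosβ = 25.3969
L = r1·wrap1 + r2·wrap2 + 2·C·cosβ = 6·2.1340 + 20·4.1492 + 2·25.3969 = 146.5816

L=146.582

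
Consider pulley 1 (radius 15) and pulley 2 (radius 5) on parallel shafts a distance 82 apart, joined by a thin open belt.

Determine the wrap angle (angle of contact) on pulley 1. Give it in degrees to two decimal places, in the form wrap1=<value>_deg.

open belt: β = asin((r2−r1)/C) = asin(-10/82) = -7.0047°
wrap1 = π − 2β = 194.0095°
wrap2 = π + 2β = 165.9905°

wrap1=194.01_deg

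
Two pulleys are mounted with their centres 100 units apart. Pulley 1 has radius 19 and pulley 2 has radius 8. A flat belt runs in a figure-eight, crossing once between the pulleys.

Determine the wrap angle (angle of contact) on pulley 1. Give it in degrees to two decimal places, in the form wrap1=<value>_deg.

wrap1=211.33_deg

crossed belt: β = asin((r1+r2)/C) = asin(27/100) = 15.6643°
wrap1 = wrap2 = π + 2β = 211.3285°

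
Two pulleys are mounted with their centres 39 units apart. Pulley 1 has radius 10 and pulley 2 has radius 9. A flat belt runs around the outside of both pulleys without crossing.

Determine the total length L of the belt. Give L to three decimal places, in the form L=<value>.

L=137.716

open belt: β = asin((r2−r1)/C) = asin(-1/39) = -1.4693°
wrap1 = π − 2β = 182.9386°
wrap2 = π + 2β = 177.0614°
tangent length = C·cosβ = 38.9872
L = r1·wrap1 + r2·wrap2 + 2·C·cosβ = 10·3.1929 + 9·3.0903 + 2·38.9872 = 137.7159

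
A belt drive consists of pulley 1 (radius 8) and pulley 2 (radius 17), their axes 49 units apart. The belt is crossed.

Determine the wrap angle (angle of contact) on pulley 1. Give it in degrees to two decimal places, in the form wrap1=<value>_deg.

crossed belt: β = asin((r1+r2)/C) = asin(25/49) = 30.6774°
wrap1 = wrap2 = π + 2β = 241.3548°

wrap1=241.35_deg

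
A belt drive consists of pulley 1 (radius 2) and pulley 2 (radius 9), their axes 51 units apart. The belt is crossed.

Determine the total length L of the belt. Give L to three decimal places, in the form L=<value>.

crossed belt: β = asin((r1+r2)/C) = asin(11/51) = 12.4558°
wrap1 = wrap2 = π + 2β = 204.9116°
tangent length = C·cosβ = 49.7996
L = (r1+r2)·wrap + 2·C·cosβ = 11·3.5764 + 2·49.7996 = 138.9394

L=138.939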